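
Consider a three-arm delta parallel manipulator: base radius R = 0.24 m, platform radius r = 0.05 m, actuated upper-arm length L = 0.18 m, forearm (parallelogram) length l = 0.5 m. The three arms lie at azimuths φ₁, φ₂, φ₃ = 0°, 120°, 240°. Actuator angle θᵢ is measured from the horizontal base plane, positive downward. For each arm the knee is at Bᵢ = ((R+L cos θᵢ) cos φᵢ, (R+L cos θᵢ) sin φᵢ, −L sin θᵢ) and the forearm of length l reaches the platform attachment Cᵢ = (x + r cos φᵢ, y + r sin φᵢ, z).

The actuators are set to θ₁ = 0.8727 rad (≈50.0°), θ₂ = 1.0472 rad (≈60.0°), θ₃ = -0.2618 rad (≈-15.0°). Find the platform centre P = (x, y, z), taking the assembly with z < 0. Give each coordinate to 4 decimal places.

(-0.0678, -0.1759, -0.4199)

φ1=0.0°: virtual centre (0.3057, 0.0000, -0.1379), radius l
φ2=120.0°: virtual centre (-0.1400, 0.2425, -0.1559), radius l
arm 3 at φ=240.0°: (R−r)+L cos θ3 = 0.3639;  O3 = (-0.1819, -0.3151, 0.0466)
|O₂|²−|O₁|² = -0.0098;  |O₃|²−|O₁|² = 0.0221
linear system: -0.8914x+0.4850y = -0.0098−-0.0360z; -0.9753x+-0.6302y = 0.0221−0.3690z
Cramer: x(z) = -0.0044+0.1510z;  y(z) = -0.0282+0.3518z
sphere 1 gives Az²+Bz+C=0 with A=1.1465, B=0.1623, C=-0.1340;  B²−4AC=0.6410;  roots -0.4199, 0.2784;  negative root z = -0.4199
x = -0.0678, y = -0.1759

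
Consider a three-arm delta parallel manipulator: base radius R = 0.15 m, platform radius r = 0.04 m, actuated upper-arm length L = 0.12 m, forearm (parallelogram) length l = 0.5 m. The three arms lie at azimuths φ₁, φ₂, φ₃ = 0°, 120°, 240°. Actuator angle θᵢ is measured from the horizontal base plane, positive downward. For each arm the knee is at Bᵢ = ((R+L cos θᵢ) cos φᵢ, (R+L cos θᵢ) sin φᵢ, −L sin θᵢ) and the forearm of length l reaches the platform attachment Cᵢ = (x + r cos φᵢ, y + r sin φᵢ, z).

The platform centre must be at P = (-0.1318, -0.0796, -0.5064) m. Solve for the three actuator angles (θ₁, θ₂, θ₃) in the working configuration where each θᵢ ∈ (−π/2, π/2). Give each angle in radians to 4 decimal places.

arm 1 (φ=0.0°): x'=-0.1318, y'=-0.0796
  A cos θ + B sin θ = C:  0.2418·cos θ + -0.5064·sin θ = -0.3569
  γ=atan2(-0.5064,0.2418)=-1.1253;  ψ=arccos(-0.6359)=2.2600;  θ1=γ+ψ≈1.1347
φ2=120.0° → target in arm frame (-0.0030, 0.1539)
  e−x'=0.1130;  (l²−L²−(e−x')²−y'²−z²)/2L = -0.2388
  √(A²+B²)=0.5189;  θ2 = -1.3512+2.0491 ≈ 0.6979
rotate P by −φ3: (0.1348, -0.0743, -0.5064)
  e−x'=-0.0248;  (l²−L²−(e−x')²−y'²−z²)/2L = -0.1124
  √(A²+B²)=0.5070;  θ3 = -1.6198+1.7944 ≈ 0.1746

θ₁ = 1.1347, θ₂ = 0.6979, θ₃ = 0.1746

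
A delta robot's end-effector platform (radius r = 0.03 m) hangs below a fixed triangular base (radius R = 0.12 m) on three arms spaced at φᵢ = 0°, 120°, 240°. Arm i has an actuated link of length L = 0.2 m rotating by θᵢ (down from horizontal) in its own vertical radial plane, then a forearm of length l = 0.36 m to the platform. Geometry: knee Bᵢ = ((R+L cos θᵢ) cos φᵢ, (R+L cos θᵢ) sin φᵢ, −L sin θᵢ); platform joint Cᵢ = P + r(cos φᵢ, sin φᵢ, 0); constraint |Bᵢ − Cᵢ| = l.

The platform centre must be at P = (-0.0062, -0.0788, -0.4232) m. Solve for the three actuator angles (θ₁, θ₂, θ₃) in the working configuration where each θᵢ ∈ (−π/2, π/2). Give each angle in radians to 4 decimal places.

φ1=0.0° → target in arm frame (-0.0062, -0.0788)
  A cos θ + B sin θ = C:  0.0962·cos θ + -0.4232·sin θ = -0.2624
  θ1 = atan2(B,A) + arccos(C/0.4340) = 0.8728
φ2=120.0° → target in arm frame (-0.0651, 0.0448)
  A cos θ + B sin θ = C:  0.1551·cos θ + -0.4232·sin θ = -0.2889
  √(A²+B²)=0.4507;  θ2 = -1.2194+2.2666 ≈ 1.0472
arm 3 (φ=240.0°): x'=0.0713, y'=0.0340
  A=0.0187, B=-0.4232, C=(l²−L²−A²−y'²−z²)/(2L)=-0.2275
  γ=atan2(-0.4232,0.0187)=-1.5267;  ψ=arccos(-0.5371)=2.1378;  θ3=γ+ψ≈0.6110

θ₁ = 0.8728, θ₂ = 1.0472, θ₃ = 0.6110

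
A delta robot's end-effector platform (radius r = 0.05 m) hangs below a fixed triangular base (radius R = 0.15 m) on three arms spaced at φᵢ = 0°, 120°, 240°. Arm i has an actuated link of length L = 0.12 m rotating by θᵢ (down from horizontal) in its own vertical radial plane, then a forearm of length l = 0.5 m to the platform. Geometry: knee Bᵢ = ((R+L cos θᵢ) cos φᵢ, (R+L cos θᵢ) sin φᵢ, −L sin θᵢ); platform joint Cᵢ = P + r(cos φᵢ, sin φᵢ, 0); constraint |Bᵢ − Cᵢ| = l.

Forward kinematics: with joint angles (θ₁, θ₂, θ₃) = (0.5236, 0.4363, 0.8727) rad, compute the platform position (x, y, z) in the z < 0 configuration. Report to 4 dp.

(0.0267, 0.0750, -0.5215)

O1 = (0.2039·cos0.0°, 0.2039·sin0.0°, -0.0600) = (0.2039, 0.0000, -0.0600)
arm 2 at φ=120.0°: ρ2 = 0.2088;  O2 = (-0.1044, 0.1808, -0.0507)
arm 3 at φ=240.0°: ρ3 = 0.1771;  O3 = (-0.0886, -0.1534, -0.0919)
|O₂|²−|O₁|² = 0.0010;  |O₃|²−|O₁|² = -0.0054
[-0.6166 0.3616 0.0186]·P = 0.0010;  [-0.5850 -0.3068 -0.0639]·P = -0.0054
Cramer: x(z) = 0.0041-0.0434z;  y(z) = 0.0097-0.1254z
into |P−O₁|² = l²: 1.0176z² + 0.1349z + -0.2064 = 0;  Δ = 0.8582;  z = -0.5215 or 0.3889 → z<0 root = -0.5215
x = 0.0267, y = 0.0750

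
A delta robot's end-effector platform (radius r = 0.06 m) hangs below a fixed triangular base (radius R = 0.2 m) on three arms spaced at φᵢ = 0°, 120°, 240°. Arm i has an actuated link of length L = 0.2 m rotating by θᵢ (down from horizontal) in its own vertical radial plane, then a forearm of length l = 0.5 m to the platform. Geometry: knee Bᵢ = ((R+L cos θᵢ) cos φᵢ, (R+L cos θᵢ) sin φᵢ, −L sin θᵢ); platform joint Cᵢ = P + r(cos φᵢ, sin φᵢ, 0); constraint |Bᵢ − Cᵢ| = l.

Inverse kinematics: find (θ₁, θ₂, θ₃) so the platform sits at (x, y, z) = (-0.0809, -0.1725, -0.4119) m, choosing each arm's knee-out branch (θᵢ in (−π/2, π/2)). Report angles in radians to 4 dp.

φ1=0.0° → target in arm frame (-0.0809, -0.1725)
  e−x'=0.2209;  (l²−L²−(e−x')²−y'²−z²)/2L = -0.0955
  θ1 = atan2(B,A) + arccos(C/0.4674) = 0.6981
rotate P by −φ2: (-0.1089, 0.1563, -0.4119)
  A=0.2489, B=-0.4119, C=(l²−L²−A²−y'²−z²)/(2L)=-0.1152
  γ=atan2(-0.4119,0.2489)=-1.0272;  ψ=arccos(-0.2393)=1.8124;  θ2=γ+ψ≈0.7853
rotate P by −φ3: (0.1898, 0.0162, -0.4119)
  A=-0.0498, B=-0.4119, C=(l²−L²−A²−y'²−z²)/(2L)=0.0940
  γ=atan2(-0.4119,-0.0498)=-1.6912;  ψ=arccos(0.2265)=1.3423;  θ3=γ+ψ≈-0.3489

θ₁ = 0.6981, θ₂ = 0.7853, θ₃ = -0.3489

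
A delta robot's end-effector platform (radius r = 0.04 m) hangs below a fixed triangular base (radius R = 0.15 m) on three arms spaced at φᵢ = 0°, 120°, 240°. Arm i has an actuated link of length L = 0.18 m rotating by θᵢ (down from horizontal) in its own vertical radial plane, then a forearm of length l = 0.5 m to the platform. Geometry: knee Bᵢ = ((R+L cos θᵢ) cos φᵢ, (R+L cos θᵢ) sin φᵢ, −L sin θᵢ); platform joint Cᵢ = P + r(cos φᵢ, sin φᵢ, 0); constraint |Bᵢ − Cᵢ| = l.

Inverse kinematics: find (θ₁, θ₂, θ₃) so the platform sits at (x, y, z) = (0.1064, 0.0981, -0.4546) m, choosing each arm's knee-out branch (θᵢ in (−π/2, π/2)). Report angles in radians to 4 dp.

φ1=0.0° → target in arm frame (0.1064, 0.0981)
  A cos θ + B sin θ = C:  0.0036·cos θ + -0.4546·sin θ = 0.0036
  γ=atan2(-0.4546,0.0036)=-1.5629;  ψ=arccos(0.0080)=1.5628;  θ1=γ+ψ≈0.0000
arm 2 (φ=120.0°): x'=0.0318, y'=-0.1412
  A cos θ + B sin θ = C:  0.0782·cos θ + -0.4546·sin θ = -0.0420
  γ=atan2(-0.4546,0.0782)=-1.4004;  ψ=arccos(-0.0910)=1.6620;  θ2=γ+ψ≈0.2616
arm 3 (φ=240.0°): x'=-0.1382, y'=0.0431
  e−x'=0.2482;  (l²−L²−(e−x')²−y'²−z²)/2L = -0.1458
  √(A²+B²)=0.5179;  θ3 = -1.0711+1.8562 ≈ 0.7851

θ₁ = 0.0000, θ₂ = 0.2616, θ₃ = 0.7851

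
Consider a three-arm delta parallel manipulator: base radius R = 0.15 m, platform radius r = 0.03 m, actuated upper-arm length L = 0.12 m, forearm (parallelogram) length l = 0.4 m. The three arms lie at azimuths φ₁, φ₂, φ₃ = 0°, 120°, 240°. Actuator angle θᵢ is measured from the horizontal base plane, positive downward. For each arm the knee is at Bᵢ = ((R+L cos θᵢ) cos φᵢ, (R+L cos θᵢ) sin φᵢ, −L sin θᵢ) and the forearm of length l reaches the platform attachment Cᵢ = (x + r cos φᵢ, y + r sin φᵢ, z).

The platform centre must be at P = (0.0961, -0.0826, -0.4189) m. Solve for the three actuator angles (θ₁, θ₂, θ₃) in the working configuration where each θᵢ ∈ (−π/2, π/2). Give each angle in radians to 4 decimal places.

rotate P by −φ1: (0.0961, -0.0826, -0.4189)
  A=0.0239, B=-0.4189, C=(l²−L²−A²−y'²−z²)/(2L)=-0.1553
  θ1 = atan2(B,A) + arccos(C/0.4196) = 0.4361
rotate P by −φ2: (-0.1196, -0.0419, -0.4189)
  A=0.2396, B=-0.4189, C=(l²−L²−A²−y'²−z²)/(2L)=-0.3710
  √(A²+B²)=0.4826;  θ2 = -1.0513+2.4477 ≈ 1.3964
arm 3 (φ=240.0°): x'=0.0235, y'=0.1245
  A cos θ + B sin θ = C:  0.0965·cos θ + -0.4189·sin θ = -0.2279
  γ=atan2(-0.4189,0.0965)=-1.3443;  ψ=arccos(-0.5302)=2.1296;  θ3=γ+ψ≈0.7853

θ₁ = 0.4361, θ₂ = 1.3964, θ₃ = 0.7853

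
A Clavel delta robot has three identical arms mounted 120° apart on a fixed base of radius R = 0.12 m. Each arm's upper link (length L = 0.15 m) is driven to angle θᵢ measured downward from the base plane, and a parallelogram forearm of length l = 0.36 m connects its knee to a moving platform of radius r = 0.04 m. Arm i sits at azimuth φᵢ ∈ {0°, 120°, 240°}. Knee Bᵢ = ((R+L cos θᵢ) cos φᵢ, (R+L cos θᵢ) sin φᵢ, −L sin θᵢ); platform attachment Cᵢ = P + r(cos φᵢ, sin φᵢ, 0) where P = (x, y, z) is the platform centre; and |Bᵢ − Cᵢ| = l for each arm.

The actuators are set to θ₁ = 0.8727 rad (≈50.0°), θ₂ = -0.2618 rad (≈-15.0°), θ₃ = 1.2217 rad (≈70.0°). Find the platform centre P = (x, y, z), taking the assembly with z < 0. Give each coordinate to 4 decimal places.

arm 1 at φ=0.0°: e+L cos θ1 = 0.1764;  O1 = (0.1764, 0.0000, -0.1149)
O2 = (0.2249·cos120.0°, 0.2249·sin120.0°, 0.0388) = (-0.1124, 0.1948, 0.0388)
φ3=240.0°: virtual centre (-0.0657, -0.1137, -0.1410), radius l
subtract pairs → two planes through P
plane₁₂: -0.5777x+0.3895y+0.3075z = 0.0078
Cramer: x(z) = 0.0033+0.1551z;  y(z) = 0.0248-0.5593z
sphere 1 gives Az²+Bz+C=0 with A=1.3368, B=0.1484, C=-0.0858;  B²−4AC=0.4808;  roots -0.3149, 0.2039;  negative root z = -0.3149
x = -0.0456, y = 0.2009

(-0.0456, 0.2009, -0.3149)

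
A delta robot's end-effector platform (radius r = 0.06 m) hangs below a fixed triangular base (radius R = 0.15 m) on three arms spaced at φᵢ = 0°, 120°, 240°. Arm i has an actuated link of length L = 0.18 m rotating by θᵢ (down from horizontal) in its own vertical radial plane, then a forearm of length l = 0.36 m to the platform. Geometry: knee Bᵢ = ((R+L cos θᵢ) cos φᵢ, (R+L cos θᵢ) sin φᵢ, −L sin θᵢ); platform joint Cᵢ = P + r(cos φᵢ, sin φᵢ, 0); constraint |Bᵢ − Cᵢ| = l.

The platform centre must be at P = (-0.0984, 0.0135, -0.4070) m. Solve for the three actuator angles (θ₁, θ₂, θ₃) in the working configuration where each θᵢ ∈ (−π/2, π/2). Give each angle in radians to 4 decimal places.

θ₁ = 1.1344, θ₂ = 0.6108, θ₃ = 0.6978

rotate P by −φ1: (-0.0984, 0.0135, -0.4070)
  A=0.1884, B=-0.4070, C=(l²−L²−A²−y'²−z²)/(2L)=-0.2892
  θ1 = atan2(B,A) + arccos(C/0.4485) = 1.1344
φ2=120.0° → target in arm frame (0.0609, 0.0785)
  A cos θ + B sin θ = C:  0.0291·cos θ + -0.4070·sin θ = -0.2096
  √(A²+B²)=0.4080;  θ2 = -1.4994+2.1102 ≈ 0.6108
rotate P by −φ3: (0.0375, -0.0920, -0.4070)
  e−x'=0.0525;  (l²−L²−(e−x')²−y'²−z²)/2L = -0.2213
  γ=atan2(-0.4070,0.0525)=-1.4425;  ψ=arccos(-0.5392)=2.1403;  θ3=γ+ψ≈0.6978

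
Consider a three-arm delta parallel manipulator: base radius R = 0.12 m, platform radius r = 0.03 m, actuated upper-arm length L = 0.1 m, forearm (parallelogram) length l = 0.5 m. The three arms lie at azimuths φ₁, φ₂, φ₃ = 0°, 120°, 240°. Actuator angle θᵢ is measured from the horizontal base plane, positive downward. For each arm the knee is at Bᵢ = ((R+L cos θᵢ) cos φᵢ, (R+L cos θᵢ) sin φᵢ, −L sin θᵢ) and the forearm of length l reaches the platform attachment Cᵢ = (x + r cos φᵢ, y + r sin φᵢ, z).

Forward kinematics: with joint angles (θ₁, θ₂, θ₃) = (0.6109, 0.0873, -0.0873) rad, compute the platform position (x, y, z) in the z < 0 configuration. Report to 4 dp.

O1 = (0.1719·cos0.0°, 0.1719·sin0.0°, -0.0574) = (0.1719, 0.0000, -0.0574)
O2 = (0.1896·cos120.0°, 0.1896·sin120.0°, -0.0087) = (-0.0948, 0.1642, -0.0087)
arm 3 at φ=240.0°: (R−r)+L cos θ3 = 0.1896;  O3 = (-0.0948, -0.1642, 0.0087)
eliminate P² terms by subtracting sphere 1 from 2 and 3
plane₁₂: -0.5334x+0.3284y+0.0973z = 0.0032
det = 0.3504;  x = -0.0060+0.2151z,  y = 0.0000+0.0531z
sphere 1 gives Az²+Bz+C=0 with A=1.0491, B=0.0382, C=-0.2151;  B²−4AC=0.9039;  roots -0.4714, 0.4349;  negative root z = -0.4714
x = -0.1073, y = -0.0250

(-0.1073, -0.0250, -0.4714)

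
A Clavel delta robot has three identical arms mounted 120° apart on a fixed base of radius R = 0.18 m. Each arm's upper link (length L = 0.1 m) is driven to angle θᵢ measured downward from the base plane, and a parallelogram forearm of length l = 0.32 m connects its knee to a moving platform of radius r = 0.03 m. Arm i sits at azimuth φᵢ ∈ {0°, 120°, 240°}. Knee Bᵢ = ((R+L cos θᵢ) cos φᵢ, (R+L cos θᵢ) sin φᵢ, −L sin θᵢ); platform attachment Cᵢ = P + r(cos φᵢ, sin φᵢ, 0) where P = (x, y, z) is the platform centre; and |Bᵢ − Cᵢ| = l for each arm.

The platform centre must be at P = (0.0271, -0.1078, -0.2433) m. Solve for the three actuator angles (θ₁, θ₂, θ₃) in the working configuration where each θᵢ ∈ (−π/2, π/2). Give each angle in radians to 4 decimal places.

θ₁ = 0.3486, θ₂ = 1.3093, θ₃ = -0.1749

arm 1 (φ=0.0°): x'=0.0271, y'=-0.1078
  e−x'=0.1229;  (l²−L²−(e−x')²−y'²−z²)/2L = 0.0324
  √(A²+B²)=0.2726;  θ1 = -1.1030+1.4517 ≈ 0.3486
arm 2 (φ=120.0°): x'=-0.1069, y'=0.0304
  A cos θ + B sin θ = C:  0.2569·cos θ + -0.2433·sin θ = -0.1686
  √(A²+B²)=0.3538;  θ2 = -0.7582+2.0675 ≈ 1.3093
arm 3 (φ=240.0°): x'=0.0798, y'=0.0774
  A=0.0702, B=-0.2433, C=(l²−L²−A²−y'²−z²)/(2L)=0.1115
  √(A²+B²)=0.2532;  θ3 = -1.2899+1.1150 ≈ -0.1749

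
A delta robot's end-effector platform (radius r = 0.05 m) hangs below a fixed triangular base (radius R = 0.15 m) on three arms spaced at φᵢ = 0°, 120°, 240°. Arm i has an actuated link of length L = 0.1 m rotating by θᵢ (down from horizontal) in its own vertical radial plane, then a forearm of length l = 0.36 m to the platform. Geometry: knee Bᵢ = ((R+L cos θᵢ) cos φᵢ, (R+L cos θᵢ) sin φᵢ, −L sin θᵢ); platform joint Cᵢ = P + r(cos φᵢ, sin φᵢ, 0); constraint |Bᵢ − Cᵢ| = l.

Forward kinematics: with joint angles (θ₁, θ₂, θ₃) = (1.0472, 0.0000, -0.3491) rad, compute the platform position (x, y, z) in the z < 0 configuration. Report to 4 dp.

(-0.1422, -0.0290, -0.2948)

centre 1 = (0.1500·cos0.0°, 0.1500·sin0.0°, -0.0866) = (0.1500, 0.0000, -0.0866)
φ2=120.0°: virtual centre (-0.1000, 0.1732, 0.0000), radius l
φ3=240.0°: virtual centre (-0.0970, -0.1680, 0.0342), radius l
eliminate P² terms by subtracting sphere 1 from 2 and 3
[-0.5000 0.3464 0.1732]·P = 0.0100;  [-0.4940 -0.3360 0.2416]·P = 0.0088
det = 0.3391;  x = -0.0189+0.4184z,  y = 0.0016+0.1040z
into |P−centre ₁|² = l²: 1.1859z² + 0.0322z + -0.0936 = 0;  Δ = 0.4449;  z = -0.2948 or 0.2677 → z<0 root = -0.2948
x = -0.1422, y = -0.0290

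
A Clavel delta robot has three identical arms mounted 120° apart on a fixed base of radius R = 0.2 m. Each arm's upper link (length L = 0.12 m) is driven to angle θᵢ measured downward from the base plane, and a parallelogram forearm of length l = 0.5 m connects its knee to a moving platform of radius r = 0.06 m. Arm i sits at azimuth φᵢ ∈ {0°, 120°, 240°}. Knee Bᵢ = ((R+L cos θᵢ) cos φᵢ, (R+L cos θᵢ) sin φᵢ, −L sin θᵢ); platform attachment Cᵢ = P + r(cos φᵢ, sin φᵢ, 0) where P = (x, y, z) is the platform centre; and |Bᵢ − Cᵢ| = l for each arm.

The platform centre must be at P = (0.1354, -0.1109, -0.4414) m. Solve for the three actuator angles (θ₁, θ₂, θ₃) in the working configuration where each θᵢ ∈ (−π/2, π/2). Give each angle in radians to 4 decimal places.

θ₁ = -0.2614, θ₂ = 1.0474, θ₃ = 0.2618

arm 1 (φ=0.0°): x'=0.1354, y'=-0.1109
  e−x'=0.0046;  (l²−L²−(e−x')²−y'²−z²)/2L = 0.1185
  θ1 = atan2(B,A) + arccos(C/0.4414) = -0.2614
arm 2 (φ=120.0°): x'=-0.1637, y'=-0.0618
  A=0.3037, B=-0.4414, C=(l²−L²−A²−y'²−z²)/(2L)=-0.2305
  √(A²+B²)=0.5358;  θ2 = -0.9681+2.0154 ≈ 1.0474
φ3=240.0° → target in arm frame (0.0283, 0.1727)
  e−x'=0.1117;  (l²−L²−(e−x')²−y'²−z²)/2L = -0.0064
  √(A²+B²)=0.4553;  θ3 = -1.3230+1.5848 ≈ 0.2618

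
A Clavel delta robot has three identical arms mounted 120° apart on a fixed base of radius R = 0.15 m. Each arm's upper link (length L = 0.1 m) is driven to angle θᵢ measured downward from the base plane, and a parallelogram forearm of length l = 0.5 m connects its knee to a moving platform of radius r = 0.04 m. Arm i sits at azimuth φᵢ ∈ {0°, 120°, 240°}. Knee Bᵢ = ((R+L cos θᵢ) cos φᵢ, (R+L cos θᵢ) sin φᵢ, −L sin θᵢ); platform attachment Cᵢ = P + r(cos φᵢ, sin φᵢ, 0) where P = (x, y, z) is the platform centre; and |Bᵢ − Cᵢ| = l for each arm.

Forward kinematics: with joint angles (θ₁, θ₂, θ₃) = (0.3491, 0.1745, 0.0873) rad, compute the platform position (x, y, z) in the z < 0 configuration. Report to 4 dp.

(-0.0343, -0.0116, -0.4736)

arm 1 at φ=0.0°: e+L cos θ1 = 0.2040;  centre 1 = (0.2040, 0.0000, -0.0342)
arm 2 at φ=120.0°: e+L cos θ2 = 0.2085;  centre 2 = (-0.1042, 0.1806, -0.0174)
arm 3 at φ=240.0°: e+L cos θ3 = 0.2096;  centre 3 = (-0.1048, -0.1815, -0.0087)
|centre ₂|²−|centre ₁|² = 0.0010;  |centre ₃|²−|centre ₁|² = 0.0012
linear system: -0.6164x+0.3611y = 0.0010−0.0337z; -0.6176x+-0.3631y = 0.0012−0.0510z
det = 0.4468;  x = -0.0018+0.0686z,  y = -0.0003+0.0238z
quadratic in z: (1.0053)z²+(0.0402)z+(-0.2065)=0, √Δ=0.9121 → z ∈ {-0.4736, 0.4337}; z = -0.4736 (taking z<0)
x = -0.0343, y = -0.0116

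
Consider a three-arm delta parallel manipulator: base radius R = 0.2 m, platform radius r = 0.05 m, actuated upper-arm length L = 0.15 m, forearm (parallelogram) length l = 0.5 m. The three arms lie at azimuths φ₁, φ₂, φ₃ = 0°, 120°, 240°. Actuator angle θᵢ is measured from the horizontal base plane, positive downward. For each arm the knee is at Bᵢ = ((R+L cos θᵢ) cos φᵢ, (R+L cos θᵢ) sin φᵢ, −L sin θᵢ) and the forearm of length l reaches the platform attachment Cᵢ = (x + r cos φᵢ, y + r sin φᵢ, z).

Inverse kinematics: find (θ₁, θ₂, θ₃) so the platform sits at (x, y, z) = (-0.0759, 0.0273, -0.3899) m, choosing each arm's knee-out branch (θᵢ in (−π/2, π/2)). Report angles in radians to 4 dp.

θ₁ = 0.3489, θ₂ = -0.3493, θ₃ = -0.0874

φ1=0.0° → target in arm frame (-0.0759, 0.0273)
  A cos θ + B sin θ = C:  0.2259·cos θ + -0.3899·sin θ = 0.0790
  √(A²+B²)=0.4506;  θ1 = -1.0457+1.3946 ≈ 0.3489
φ2=120.0° → target in arm frame (0.0616, 0.0521)
  A=0.0884, B=-0.3899, C=(l²−L²−A²−y'²−z²)/(2L)=0.2165
  √(A²+B²)=0.3998;  θ2 = -1.3478+0.9986 ≈ -0.3493
arm 3 (φ=240.0°): x'=0.0143, y'=-0.0794
  A cos θ + B sin θ = C:  0.1357·cos θ + -0.3899·sin θ = 0.1692
  γ=atan2(-0.3899,0.1357)=-1.2359;  ψ=arccos(0.4099)=1.1485;  θ3=γ+ψ≈-0.0874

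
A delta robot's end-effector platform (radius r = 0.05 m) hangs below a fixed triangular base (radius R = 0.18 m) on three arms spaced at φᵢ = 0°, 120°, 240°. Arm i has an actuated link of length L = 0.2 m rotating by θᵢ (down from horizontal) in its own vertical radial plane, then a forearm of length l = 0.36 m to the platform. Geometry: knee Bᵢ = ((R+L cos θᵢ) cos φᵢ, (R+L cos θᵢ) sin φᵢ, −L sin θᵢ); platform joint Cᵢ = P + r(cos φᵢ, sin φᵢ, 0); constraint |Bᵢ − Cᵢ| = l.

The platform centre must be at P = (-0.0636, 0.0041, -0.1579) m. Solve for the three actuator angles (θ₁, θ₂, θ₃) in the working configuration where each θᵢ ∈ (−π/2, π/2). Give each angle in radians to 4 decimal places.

arm 1 (φ=0.0°): x'=-0.0636, y'=0.0041
  e−x'=0.1936;  (l²−L²−(e−x')²−y'²−z²)/2L = 0.0679
  θ1 = atan2(B,A) + arccos(C/0.2498) = 0.6113
arm 2 (φ=120.0°): x'=0.0354, y'=0.0530
  A=0.0946, B=-0.1579, C=(l²−L²−A²−y'²−z²)/(2L)=0.1322
  θ2 = atan2(B,A) + arccos(C/0.1841) = -0.2614
φ3=240.0° → target in arm frame (0.0282, -0.0571)
  A=0.1018, B=-0.1579, C=(l²−L²−A²−y'²−z²)/(2L)=0.1276
  θ3 = atan2(B,A) + arccos(C/0.1878) = -0.1746

θ₁ = 0.6113, θ₂ = -0.2614, θ₃ = -0.1746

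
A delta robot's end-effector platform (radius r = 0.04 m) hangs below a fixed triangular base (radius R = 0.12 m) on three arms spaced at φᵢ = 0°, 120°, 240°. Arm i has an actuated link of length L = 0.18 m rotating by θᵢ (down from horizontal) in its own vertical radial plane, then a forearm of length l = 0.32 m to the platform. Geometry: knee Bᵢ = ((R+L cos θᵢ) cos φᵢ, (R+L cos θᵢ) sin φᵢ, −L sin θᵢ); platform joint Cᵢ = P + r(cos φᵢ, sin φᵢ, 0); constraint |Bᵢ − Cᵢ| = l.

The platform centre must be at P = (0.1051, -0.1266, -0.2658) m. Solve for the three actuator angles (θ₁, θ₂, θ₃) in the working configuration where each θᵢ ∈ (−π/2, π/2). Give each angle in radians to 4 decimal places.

rotate P by −φ1: (0.1051, -0.1266, -0.2658)
  A cos θ + B sin θ = C:  -0.0251·cos θ + -0.2658·sin θ = -0.0481
  γ=atan2(-0.2658,-0.0251)=-1.6649;  ψ=arccos(-0.1801)=1.7519;  θ1=γ+ψ≈0.0869
φ2=120.0° → target in arm frame (-0.1622, -0.0277)
  A cos θ + B sin θ = C:  0.2422·cos θ + -0.2658·sin θ = -0.1669
  γ=atan2(-0.2658,0.2422)=-0.8318;  ψ=arccos(-0.4641)=2.0534;  θ2=γ+ψ≈1.2215
φ3=240.0° → target in arm frame (0.0571, 0.1543)
  e−x'=0.0229;  (l²−L²−(e−x')²−y'²−z²)/2L = -0.0694
  γ=atan2(-0.2658,0.0229)=-1.4848;  ψ=arccos(-0.2602)=1.8340;  θ3=γ+ψ≈0.3492

θ₁ = 0.0869, θ₂ = 1.2215, θ₃ = 0.3492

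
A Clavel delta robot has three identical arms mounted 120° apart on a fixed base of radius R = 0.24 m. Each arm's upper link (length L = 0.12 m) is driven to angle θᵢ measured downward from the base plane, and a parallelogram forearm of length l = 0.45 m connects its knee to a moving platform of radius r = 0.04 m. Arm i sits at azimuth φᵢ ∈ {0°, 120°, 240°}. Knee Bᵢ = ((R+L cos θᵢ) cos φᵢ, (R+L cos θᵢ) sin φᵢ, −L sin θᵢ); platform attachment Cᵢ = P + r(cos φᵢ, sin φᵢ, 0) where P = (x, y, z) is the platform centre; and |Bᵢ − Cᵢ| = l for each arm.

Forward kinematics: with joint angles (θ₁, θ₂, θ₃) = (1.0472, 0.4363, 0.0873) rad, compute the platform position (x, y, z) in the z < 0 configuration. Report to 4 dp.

(-0.0927, -0.0313, -0.3816)

arm 1 at φ=0.0°: ρ1 = 0.2600;  S1 = (0.2600, 0.0000, -0.1039)
φ2=120.0°: virtual centre (-0.1544, 0.2674, -0.0507), radius l
S3 = (0.3195·cos240.0°, 0.3195·sin240.0°, -0.0105) = (-0.1598, -0.2767, -0.0105)
|S₂|²−|S₁|² = 0.0195;  |S₃|²−|S₁|² = 0.0238
linear system: -0.8288x+0.5348y = 0.0195−0.1064z; -0.8395x+-0.5535y = 0.0238−0.1869z
Cramer: x(z) = -0.0259+0.1750z;  y(z) = -0.0037+0.0722z
into |P−S₁|² = l²: 1.0359z² + 0.1072z + -0.1099 = 0;  Δ = 0.4670;  z = -0.3816 or 0.2781 → z<0 root = -0.3816
x = -0.0927, y = -0.0313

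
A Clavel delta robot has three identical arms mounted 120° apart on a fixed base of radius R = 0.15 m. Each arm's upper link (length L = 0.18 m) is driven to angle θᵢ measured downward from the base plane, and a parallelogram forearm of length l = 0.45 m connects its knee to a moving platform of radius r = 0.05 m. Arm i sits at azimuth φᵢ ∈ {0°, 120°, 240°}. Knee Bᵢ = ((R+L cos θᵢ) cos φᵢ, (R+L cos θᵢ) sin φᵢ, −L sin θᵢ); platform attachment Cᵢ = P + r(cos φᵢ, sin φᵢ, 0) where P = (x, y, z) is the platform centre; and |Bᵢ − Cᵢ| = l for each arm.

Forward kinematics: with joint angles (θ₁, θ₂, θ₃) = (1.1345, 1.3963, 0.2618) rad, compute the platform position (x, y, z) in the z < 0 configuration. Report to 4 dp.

arm 1 at φ=0.0°: ρ1 = 0.1761;  S1 = (0.1761, 0.0000, -0.1631)
arm 2 at φ=120.0°: ρ2 = 0.1313;  S2 = (-0.0656, 0.1137, -0.1773)
arm 3 at φ=240.0°: ρ3 = 0.2739;  S3 = (-0.1369, -0.2372, -0.0466)
subtract pairs → two planes through P
[-0.4834 0.2273 -0.0283]·P = -0.0090;  [-0.6260 -0.4744 0.2331]·P = 0.0196
det = 0.3716;  x = -0.0005+0.1065z,  y = -0.0405+0.3508z
into |P−S₁|² = l²: 1.1344z² + 0.2602z + -0.1431 = 0;  Δ = 0.7169;  z = -0.4879 or 0.2585 → z<0 root = -0.4879
x = -0.0525, y = -0.2117

(-0.0525, -0.2117, -0.4879)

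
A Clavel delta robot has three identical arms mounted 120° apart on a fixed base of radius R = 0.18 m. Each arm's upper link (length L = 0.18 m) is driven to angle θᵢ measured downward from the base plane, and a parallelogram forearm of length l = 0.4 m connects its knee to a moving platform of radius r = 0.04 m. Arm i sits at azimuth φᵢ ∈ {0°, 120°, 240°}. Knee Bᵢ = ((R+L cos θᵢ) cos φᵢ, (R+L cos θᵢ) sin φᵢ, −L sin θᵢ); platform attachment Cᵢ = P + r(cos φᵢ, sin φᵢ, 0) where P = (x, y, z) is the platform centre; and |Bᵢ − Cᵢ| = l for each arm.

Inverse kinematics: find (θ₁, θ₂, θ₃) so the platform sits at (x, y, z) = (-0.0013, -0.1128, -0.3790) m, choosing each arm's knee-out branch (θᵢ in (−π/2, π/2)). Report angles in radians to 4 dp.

arm 1 (φ=0.0°): x'=-0.0013, y'=-0.1128
  A=0.1413, B=-0.3790, C=(l²−L²−A²−y'²−z²)/(2L)=-0.1354
  γ=atan2(-0.3790,0.1413)=-1.2139;  ψ=arccos(-0.3347)=1.9120;  θ1=γ+ψ≈0.6981
rotate P by −φ2: (-0.0970, 0.0575, -0.3790)
  A=0.2370, B=-0.3790, C=(l²−L²−A²−y'²−z²)/(2L)=-0.2098
  θ2 = atan2(B,A) + arccos(C/0.4470) = 1.0475
arm 3 (φ=240.0°): x'=0.0983, y'=0.0553
  A cos θ + B sin θ = C:  0.0417·cos θ + -0.3790·sin θ = -0.0579
  θ3 = atan2(B,A) + arccos(C/0.3813) = 0.2618

θ₁ = 0.6981, θ₂ = 1.0475, θ₃ = 0.2618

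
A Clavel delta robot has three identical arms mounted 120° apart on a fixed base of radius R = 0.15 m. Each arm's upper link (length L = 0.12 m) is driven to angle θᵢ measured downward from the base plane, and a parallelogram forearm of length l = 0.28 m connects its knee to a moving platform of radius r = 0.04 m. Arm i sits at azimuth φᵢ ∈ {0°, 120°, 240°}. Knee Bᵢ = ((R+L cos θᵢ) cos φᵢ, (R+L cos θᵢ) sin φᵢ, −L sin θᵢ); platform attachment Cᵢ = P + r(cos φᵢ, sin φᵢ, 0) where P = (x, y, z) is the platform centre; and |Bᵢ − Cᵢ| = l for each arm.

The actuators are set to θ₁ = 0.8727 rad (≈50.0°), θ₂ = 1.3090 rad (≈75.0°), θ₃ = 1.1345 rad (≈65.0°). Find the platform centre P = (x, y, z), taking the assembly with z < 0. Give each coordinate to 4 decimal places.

centre 1 = (0.1871·cos0.0°, 0.1871·sin0.0°, -0.0919) = (0.1871, 0.0000, -0.0919)
centre 2 = (0.1411·cos120.0°, 0.1411·sin120.0°, -0.1159) = (-0.0705, 0.1222, -0.1159)
centre 3 = (0.1607·cos240.0°, 0.1607·sin240.0°, -0.1088) = (-0.0804, -0.1392, -0.1088)
eliminate P² terms by subtracting sphere 1 from 2 and 3
plane₁₂: -0.5153x+0.2443y+-0.0480z = -0.0101
det = 0.2741;  x = 0.0155+-0.0787z,  y = -0.0089+0.0303z
into |P−centre ₁|² = l²: 1.0071z² + 0.2103z + -0.0404 = 0;  Δ = 0.2070;  z = -0.3303 or 0.1215 → z<0 root = -0.3303
x = 0.0415, y = -0.0189

(0.0415, -0.0189, -0.3303)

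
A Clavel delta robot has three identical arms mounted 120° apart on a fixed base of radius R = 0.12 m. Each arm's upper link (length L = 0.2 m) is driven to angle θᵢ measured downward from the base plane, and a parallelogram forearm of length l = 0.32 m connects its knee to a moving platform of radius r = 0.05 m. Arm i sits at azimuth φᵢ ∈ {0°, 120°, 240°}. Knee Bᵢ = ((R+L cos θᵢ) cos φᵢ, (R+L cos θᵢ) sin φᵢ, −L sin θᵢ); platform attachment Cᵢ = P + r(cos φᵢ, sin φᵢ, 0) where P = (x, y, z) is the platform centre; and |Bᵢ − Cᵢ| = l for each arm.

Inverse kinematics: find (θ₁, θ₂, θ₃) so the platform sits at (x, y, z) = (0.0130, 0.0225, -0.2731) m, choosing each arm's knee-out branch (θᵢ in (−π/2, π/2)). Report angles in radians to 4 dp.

arm 1 (φ=0.0°): x'=0.0130, y'=0.0225
  A=0.0570, B=-0.2731, C=(l²−L²−A²−y'²−z²)/(2L)=-0.0398
  θ1 = atan2(B,A) + arccos(C/0.2790) = 0.3491
rotate P by −φ2: (0.0130, -0.0225, -0.2731)
  e−x'=0.0570;  (l²−L²−(e−x')²−y'²−z²)/2L = -0.0399
  √(A²+B²)=0.2790;  θ2 = -1.3650+1.7141 ≈ 0.3491
arm 3 (φ=240.0°): x'=-0.0260, y'=0.0000
  A cos θ + B sin θ = C:  0.0960·cos θ + -0.2731·sin θ = -0.0535
  γ=atan2(-0.2731,0.0960)=-1.2328;  ψ=arccos(-0.1848)=1.7567;  θ3=γ+ψ≈0.5238

θ₁ = 0.3491, θ₂ = 0.3491, θ₃ = 0.5238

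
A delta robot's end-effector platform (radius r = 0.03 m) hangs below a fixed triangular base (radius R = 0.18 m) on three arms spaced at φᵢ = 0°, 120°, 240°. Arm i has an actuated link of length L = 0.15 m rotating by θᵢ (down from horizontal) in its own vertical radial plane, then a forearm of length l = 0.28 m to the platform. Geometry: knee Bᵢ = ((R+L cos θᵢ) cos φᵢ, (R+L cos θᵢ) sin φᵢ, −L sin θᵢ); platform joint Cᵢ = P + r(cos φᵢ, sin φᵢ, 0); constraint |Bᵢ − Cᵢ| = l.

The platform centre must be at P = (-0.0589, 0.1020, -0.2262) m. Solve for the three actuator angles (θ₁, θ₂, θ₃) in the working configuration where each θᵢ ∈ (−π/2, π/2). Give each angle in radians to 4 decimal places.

arm 1 (φ=0.0°): x'=-0.0589, y'=0.1020
  A=0.2089, B=-0.2262, C=(l²−L²−A²−y'²−z²)/(2L)=-0.1644
  θ1 = atan2(B,A) + arccos(C/0.3079) = 1.3088
arm 2 (φ=120.0°): x'=0.1178, y'=0.0000
  A=0.0322, B=-0.2262, C=(l²−L²−A²−y'²−z²)/(2L)=0.0123
  γ=atan2(-0.2262,0.0322)=-1.4293;  ψ=arccos(0.0539)=1.5169;  θ2=γ+ψ≈0.0875
rotate P by −φ3: (-0.0589, -0.1020, -0.2262)
  A=0.2089, B=-0.2262, C=(l²−L²−A²−y'²−z²)/(2L)=-0.1644
  θ3 = atan2(B,A) + arccos(C/0.3079) = 1.3087

θ₁ = 1.3088, θ₂ = 0.0875, θ₃ = 1.3087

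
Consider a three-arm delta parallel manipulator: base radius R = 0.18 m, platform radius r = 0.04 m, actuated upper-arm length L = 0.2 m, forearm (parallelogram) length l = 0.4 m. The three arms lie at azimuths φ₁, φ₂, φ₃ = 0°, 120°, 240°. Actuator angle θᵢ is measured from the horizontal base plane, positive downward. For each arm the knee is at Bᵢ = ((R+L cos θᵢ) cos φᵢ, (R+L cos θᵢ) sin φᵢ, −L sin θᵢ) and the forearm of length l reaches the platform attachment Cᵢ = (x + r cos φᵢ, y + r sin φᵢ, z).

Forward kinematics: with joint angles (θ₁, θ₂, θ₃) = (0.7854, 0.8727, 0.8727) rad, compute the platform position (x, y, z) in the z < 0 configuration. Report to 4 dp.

(0.0169, 0.0000, -0.4414)

arm 1 at φ=0.0°: (R−r)+L cos θ1 = 0.2814;  O1 = (0.2814, 0.0000, -0.1414)
O2 = (0.2686·cos120.0°, 0.2686·sin120.0°, -0.1532) = (-0.1343, 0.2326, -0.1532)
O3 = (0.2686·cos240.0°, 0.2686·sin240.0°, -0.1532) = (-0.1343, -0.2326, -0.1532)
|O₂|²−|O₁|² = -0.0036;  |O₃|²−|O₁|² = -0.0036
[-0.8314 0.4651 -0.0236]·P = -0.0036;  [-0.8314 -0.4651 -0.0236]·P = -0.0036
det = 0.7734;  x = 0.0043+-0.0284z,  y = 0.0000+0.0000z
quadratic in z: (1.0008)z²+(0.2986)z+(-0.0632)=0, √Δ=0.5850 → z ∈ {-0.4414, 0.1431}; z = -0.4414 (taking z<0)
x = 0.0169, y = 0.0000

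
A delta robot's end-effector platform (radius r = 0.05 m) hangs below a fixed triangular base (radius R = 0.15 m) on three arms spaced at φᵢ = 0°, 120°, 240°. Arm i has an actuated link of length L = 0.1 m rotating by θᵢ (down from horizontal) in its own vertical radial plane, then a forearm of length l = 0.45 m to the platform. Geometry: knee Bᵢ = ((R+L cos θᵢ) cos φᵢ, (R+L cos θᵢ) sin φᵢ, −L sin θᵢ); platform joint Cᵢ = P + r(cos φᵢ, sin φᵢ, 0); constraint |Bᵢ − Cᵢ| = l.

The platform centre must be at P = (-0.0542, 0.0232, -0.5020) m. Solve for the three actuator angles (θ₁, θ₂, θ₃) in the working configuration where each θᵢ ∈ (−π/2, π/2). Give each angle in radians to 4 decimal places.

θ₁ = 1.2221, θ₂ = 0.7856, θ₃ = 0.9600

φ1=0.0° → target in arm frame (-0.0542, 0.0232)
  A=0.1542, B=-0.5020, C=(l²−L²−A²−y'²−z²)/(2L)=-0.4191
  √(A²+B²)=0.5251;  θ1 = -1.2728+2.4949 ≈ 1.2221
rotate P by −φ2: (0.0472, 0.0353, -0.5020)
  A=0.0528, B=-0.5020, C=(l²−L²−A²−y'²−z²)/(2L)=-0.3177
  γ=atan2(-0.5020,0.0528)=-1.4660;  ψ=arccos(-0.6294)=2.2516;  θ2=γ+ψ≈0.7856
φ3=240.0° → target in arm frame (0.0070, -0.0585)
  e−x'=0.0930;  (l²−L²−(e−x')²−y'²−z²)/2L = -0.3579
  θ3 = atan2(B,A) + arccos(C/0.5105) = 0.9600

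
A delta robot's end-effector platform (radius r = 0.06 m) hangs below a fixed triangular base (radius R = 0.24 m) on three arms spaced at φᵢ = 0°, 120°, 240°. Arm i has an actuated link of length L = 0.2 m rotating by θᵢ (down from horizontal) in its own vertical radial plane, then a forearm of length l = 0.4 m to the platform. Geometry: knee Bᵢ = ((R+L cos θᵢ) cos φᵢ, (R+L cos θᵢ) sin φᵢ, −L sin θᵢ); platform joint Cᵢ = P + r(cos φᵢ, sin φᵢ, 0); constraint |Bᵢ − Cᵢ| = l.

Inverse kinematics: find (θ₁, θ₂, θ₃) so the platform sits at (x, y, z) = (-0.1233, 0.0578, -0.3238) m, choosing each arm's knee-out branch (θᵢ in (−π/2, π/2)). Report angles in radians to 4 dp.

θ₁ = 1.2215, θ₂ = 0.1744, θ₃ = 0.6979

rotate P by −φ1: (-0.1233, 0.0578, -0.3238)
  A cos θ + B sin θ = C:  0.3033·cos θ + -0.3238·sin θ = -0.2004
  γ=atan2(-0.3238,0.3033)=-0.8181;  ψ=arccos(-0.4518)=2.0396;  θ1=γ+ψ≈1.2215
rotate P by −φ2: (0.1117, 0.0779, -0.3238)
  e−x'=0.0683;  (l²−L²−(e−x')²−y'²−z²)/2L = 0.0111
  γ=atan2(-0.3238,0.0683)=-1.3629;  ψ=arccos(0.0334)=1.5374;  θ2=γ+ψ≈0.1744
φ3=240.0° → target in arm frame (0.0116, -0.1357)
  A cos θ + B sin θ = C:  0.1684·cos θ + -0.3238·sin θ = -0.0790
  √(A²+B²)=0.3650;  θ3 = -1.0912+1.7891 ≈ 0.6979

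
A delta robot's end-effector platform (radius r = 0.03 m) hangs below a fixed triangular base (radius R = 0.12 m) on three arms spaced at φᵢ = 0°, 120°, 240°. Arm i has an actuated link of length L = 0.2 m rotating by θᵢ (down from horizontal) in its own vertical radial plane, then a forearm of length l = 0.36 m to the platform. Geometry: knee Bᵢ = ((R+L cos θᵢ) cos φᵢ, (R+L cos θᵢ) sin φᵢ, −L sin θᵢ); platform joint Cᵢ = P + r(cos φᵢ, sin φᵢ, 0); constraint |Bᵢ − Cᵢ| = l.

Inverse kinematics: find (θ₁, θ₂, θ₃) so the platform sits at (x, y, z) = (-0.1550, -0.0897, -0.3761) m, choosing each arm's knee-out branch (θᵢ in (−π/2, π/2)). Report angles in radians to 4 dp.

θ₁ = 1.3088, θ₂ = 0.8727, θ₃ = 0.2616

arm 1 (φ=0.0°): x'=-0.1550, y'=-0.0897
  A cos θ + B sin θ = C:  0.2450·cos θ + -0.3761·sin θ = -0.2998
  θ1 = atan2(B,A) + arccos(C/0.4489) = 1.3088
φ2=120.0° → target in arm frame (-0.0002, 0.1791)
  A=0.0902, B=-0.3761, C=(l²−L²−A²−y'²−z²)/(2L)=-0.2301
  θ2 = atan2(B,A) + arccos(C/0.3868) = 0.8727
φ3=240.0° → target in arm frame (0.1552, -0.0894)
  e−x'=-0.0652;  (l²−L²−(e−x')²−y'²−z²)/2L = -0.1602
  √(A²+B²)=0.3817;  θ3 = -1.7424+2.0040 ≈ 0.2616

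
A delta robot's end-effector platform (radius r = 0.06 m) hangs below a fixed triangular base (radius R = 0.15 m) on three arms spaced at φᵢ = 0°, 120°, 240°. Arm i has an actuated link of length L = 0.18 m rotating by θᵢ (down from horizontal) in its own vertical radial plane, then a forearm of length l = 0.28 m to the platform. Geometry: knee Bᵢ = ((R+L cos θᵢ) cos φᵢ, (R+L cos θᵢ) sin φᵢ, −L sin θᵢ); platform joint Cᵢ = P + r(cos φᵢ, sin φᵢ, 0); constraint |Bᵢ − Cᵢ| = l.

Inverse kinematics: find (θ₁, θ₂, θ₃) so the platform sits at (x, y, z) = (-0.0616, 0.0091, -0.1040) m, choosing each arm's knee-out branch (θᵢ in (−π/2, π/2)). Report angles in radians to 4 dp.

φ1=0.0° → target in arm frame (-0.0616, 0.0091)
  e−x'=0.1516;  (l²−L²−(e−x')²−y'²−z²)/2L = 0.0337
  γ=atan2(-0.1040,0.1516)=-0.6013;  ψ=arccos(0.1831)=1.3867;  θ1=γ+ψ≈0.7854
φ2=120.0° → target in arm frame (0.0387, 0.0488)
  e−x'=0.0513;  (l²−L²−(e−x')²−y'²−z²)/2L = 0.0838
  √(A²+B²)=0.1160;  θ2 = -1.1124+0.7632 ≈ -0.3492
arm 3 (φ=240.0°): x'=0.0229, y'=-0.0579
  A=0.0671, B=-0.1040, C=(l²−L²−A²−y'²−z²)/(2L)=0.0759
  √(A²+B²)=0.1238;  θ3 = -0.9979+0.9103 ≈ -0.0876

θ₁ = 0.7854, θ₂ = -0.3492, θ₃ = -0.0876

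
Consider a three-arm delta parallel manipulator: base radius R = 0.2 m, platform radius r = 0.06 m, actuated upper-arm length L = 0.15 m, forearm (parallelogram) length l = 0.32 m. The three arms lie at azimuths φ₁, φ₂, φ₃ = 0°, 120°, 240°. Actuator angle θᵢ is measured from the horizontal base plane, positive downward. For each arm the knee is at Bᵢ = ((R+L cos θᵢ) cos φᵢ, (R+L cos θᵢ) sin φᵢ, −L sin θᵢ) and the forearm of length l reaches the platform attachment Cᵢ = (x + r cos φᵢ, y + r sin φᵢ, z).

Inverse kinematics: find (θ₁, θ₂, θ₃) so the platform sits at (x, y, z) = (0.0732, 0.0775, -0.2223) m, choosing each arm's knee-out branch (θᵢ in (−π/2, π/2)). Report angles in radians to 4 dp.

rotate P by −φ1: (0.0732, 0.0775, -0.2223)
  A cos θ + B sin θ = C:  0.0668·cos θ + -0.2223·sin θ = 0.0667
  θ1 = atan2(B,A) + arccos(C/0.2321) = 0.0004
rotate P by −φ2: (0.0305, -0.1021, -0.2223)
  e−x'=0.1095;  (l²−L²−(e−x')²−y'²−z²)/2L = 0.0269
  θ2 = atan2(B,A) + arccos(C/0.2478) = 0.3490
arm 3 (φ=240.0°): x'=-0.1037, y'=0.0246
  A cos θ + B sin θ = C:  0.2437·cos θ + -0.2223·sin θ = -0.0984
  θ3 = atan2(B,A) + arccos(C/0.3299) = 1.1343

θ₁ = 0.0004, θ₂ = 0.3490, θ₃ = 1.1343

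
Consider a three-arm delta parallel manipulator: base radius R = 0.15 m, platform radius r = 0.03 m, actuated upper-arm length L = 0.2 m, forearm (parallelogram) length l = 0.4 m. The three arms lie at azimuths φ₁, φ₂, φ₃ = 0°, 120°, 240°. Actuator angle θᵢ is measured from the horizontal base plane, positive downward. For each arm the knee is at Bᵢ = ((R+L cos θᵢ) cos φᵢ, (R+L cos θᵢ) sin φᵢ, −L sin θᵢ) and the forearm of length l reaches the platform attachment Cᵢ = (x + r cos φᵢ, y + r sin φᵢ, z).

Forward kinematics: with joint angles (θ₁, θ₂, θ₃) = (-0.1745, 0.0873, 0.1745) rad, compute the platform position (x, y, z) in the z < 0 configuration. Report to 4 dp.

(0.0310, 0.0082, -0.2448)

φ1=0.0°: virtual centre (0.3170, 0.0000, 0.0347), radius l
O2 = (0.3192·cos120.0°, 0.3192·sin120.0°, -0.0174) = (-0.1596, 0.2765, -0.0174)
O3 = (0.3170·cos240.0°, 0.3170·sin240.0°, -0.0347) = (-0.1585, -0.2745, -0.0347)
eliminate P² terms by subtracting sphere 1 from 2 and 3
linear system: -0.9532x+0.5529y = 0.0005−-0.1043z; -0.9509x+-0.5490y = 0.0000−-0.1389z
Cramer: x(z) = -0.0003-0.1278z;  y(z) = 0.0005-0.0316z
into |P−O₁|² = l²: 1.0173z² + 0.0116z + -0.0581 = 0;  Δ = 0.2368;  z = -0.2448 or 0.2334 → z<0 root = -0.2448
x = 0.0310, y = 0.0082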